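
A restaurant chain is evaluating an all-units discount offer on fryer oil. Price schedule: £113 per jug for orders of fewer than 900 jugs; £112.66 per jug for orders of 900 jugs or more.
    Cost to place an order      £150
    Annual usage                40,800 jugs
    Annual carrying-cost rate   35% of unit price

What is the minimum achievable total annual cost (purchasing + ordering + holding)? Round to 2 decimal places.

H₁ = 35%×£113 = £39.5500;  H₂ = 35%×£112.66 = £39.4310
EOQ₁ = √(2×40,800×150/39.5500) = 556.31  (< 900, feasible at tier 1)
EOQ₂ = √(2×40,800×150/39.4310) = 557.15  (< 900 → use Q = 900 at tier-2 price)
TC(tier 1 (EOQ₁), Q≈556.3) = £4,632,402.09
TC(tier 2, Q≈900.0) = £4,621,071.95
Minimum at tier 2: £4,621,071.95

£4,621,071.95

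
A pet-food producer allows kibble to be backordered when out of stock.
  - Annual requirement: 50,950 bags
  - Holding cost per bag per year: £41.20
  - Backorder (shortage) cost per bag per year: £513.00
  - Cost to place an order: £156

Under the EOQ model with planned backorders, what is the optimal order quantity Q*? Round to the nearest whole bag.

Basic EOQ = √(2·50,950·156/41.2) = 621.156
Backorder adjustment √((H+b)/b) = √((41.2+513)/513) = 1.0394
Q* = 621.156 × 1.0394 ≈ 645.62

646 bags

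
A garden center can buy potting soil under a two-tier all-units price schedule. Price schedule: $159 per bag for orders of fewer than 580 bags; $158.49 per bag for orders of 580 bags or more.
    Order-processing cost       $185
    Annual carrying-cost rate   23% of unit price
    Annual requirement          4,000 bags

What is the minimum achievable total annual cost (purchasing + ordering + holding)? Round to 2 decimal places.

H₁ = 23%×$159 = $36.5700;  H₂ = 23%×$158.49 = $36.4527
EOQ₁ = √(2×4,000×185/36.5700) = 201.17  (< 580, feasible at tier 1)
EOQ₂ = √(2×4,000×185/36.4527) = 201.50  (< 580 → use Q = 580 at tier-2 price)
TC(tier 1 (EOQ₁), Q≈201.2) = $643,356.87
TC(tier 2, Q≈580.0) = $645,807.15
Minimum at tier 1 (EOQ₁): $643,356.87

$643,356.87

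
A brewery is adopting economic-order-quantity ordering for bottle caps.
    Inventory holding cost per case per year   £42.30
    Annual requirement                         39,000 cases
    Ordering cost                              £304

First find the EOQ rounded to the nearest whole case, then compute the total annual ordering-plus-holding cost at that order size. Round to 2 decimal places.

EOQ = √(2DS/H) = √(2 × 39,000 × 304 / 42.3)
    = √(560,567.38) ≈ 748.71 → Q = 749 cases
Annual ordering cost = (D/Q)·S = (39,000/749) × 304 = £15,829.11
Annual holding cost  = (Q/2)·H = (749/2) × 42.3 = £15,841.35
Total = £15,829.11 + £15,841.35 = £31,670.46

£31,670.46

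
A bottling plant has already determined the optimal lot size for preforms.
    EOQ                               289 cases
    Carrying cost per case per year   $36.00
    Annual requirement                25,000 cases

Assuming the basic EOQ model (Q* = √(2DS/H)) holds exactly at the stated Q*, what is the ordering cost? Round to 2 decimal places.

Since Q* = (2DS/H)^½, squaring gives Q*²·H = 2DS.
S = Q²H / (2D) = 289² × 36 / (2 × 25,000) = 60.1351

$60.14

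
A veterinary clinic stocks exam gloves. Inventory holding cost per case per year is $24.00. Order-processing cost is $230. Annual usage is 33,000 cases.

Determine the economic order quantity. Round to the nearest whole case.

EOQ = √(2DS/H) = √(2 × 33,000 × 230 / 24)
    = √(632,500.00) ≈ 795.30

795 cases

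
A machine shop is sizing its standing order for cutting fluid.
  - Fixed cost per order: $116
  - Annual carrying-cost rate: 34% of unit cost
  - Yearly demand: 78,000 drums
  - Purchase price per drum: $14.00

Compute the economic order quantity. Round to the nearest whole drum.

1,950 drums

Carrying cost H = $14 × 34% = $4.7600/drum/yr
EOQ = √(2DS/H) = √(2 × 78,000 × 116 / 4.76)
    = √(3,801,680.67) ≈ 1,949.79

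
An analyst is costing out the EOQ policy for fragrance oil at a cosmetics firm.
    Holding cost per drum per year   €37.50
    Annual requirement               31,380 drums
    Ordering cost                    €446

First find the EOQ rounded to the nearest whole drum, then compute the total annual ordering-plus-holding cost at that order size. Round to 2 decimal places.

€32,398.47

EOQ = √(2DS/H) = √(2 × 31,380 × 446 / 37.5)
    = √(746,425.60) ≈ 863.96 → Q = 864 drums
Orders/yr = 31,380/864 = 36.319; ordering cost = 36.319 × €446 = €16,198.47
Average inventory = 864/2 = 432; holding cost = 432 × €37.5 = €16,200.00
Total = €16,198.47 + €16,200.00 = €32,398.47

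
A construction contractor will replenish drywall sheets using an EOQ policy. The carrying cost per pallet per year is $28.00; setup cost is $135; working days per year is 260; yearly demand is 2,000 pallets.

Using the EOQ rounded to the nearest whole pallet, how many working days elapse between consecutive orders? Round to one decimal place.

18.1 days

Q* = √(2·D·S / H) = √(2·2,000·135 / 28) = √19,285.7 ≈ 138.87 → Q = 139 pallets
Days between orders = 260 / (D/Q) = 260 / 14.388 ≈ 18.070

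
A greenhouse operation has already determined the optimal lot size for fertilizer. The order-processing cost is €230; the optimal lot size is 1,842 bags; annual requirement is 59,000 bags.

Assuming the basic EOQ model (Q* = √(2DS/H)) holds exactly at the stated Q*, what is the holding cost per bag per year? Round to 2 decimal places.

€8.00

Since Q* = (2DS/H)^½, squaring gives Q*²·H = 2DS.
H = 2DS / Q² = 2 × 59,000 × 230 / 1,842² = 7.9989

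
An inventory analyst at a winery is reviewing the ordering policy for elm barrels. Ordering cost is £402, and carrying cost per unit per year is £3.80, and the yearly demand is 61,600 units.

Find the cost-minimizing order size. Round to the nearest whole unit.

Q* = √(2·D·S / H) = √(2·61,600·402 / 3.8) = √13,033,263.2 ≈ 3,610.16

3,610 units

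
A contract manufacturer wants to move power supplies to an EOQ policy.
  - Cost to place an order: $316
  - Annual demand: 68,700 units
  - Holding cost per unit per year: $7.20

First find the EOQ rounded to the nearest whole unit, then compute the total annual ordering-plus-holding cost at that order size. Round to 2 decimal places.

$17,680.85

Optimal lot size Q* = (2 × 68,700 × $316 / $7.2)^½ ≈ 2,455.67 → Q = 2,456 units
Orders/yr = 68,700/2,456 = 27.972; ordering cost = 27.972 × $316 = $8,839.25
Average inventory = 2,456/2 = 1228; holding cost = 1228 × $7.2 = $8,841.60
Total = $8,839.25 + $8,841.60 = $17,680.85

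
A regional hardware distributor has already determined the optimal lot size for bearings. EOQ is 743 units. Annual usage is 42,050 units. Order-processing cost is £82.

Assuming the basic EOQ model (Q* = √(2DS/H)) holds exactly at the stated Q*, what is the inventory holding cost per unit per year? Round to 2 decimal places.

EOQ relation: Q² = 2DS/H, so rearrange for the unknown.
H = 2DS / Q² = 2 × 42,050 × 82 / 743² = 12.4920

£12.49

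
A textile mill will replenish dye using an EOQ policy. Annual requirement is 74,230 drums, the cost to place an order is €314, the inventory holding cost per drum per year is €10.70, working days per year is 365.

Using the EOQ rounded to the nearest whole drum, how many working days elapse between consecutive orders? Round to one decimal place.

10.3 days

Optimal lot size Q* = (2 × 74,230 × €314 / €10.7)^½ ≈ 2,087.27 → Q = 2,087 drums
Days between orders = 365 / (D/Q) = 365 / 35.568 ≈ 10.262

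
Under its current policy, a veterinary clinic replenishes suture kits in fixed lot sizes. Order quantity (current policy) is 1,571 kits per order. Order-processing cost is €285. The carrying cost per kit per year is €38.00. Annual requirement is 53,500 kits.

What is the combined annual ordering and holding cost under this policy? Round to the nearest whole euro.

€39,555

Orders/yr = 53,500/1,571 = 34.055; ordering cost = 34.055 × €285 = €9,705.60
Average inventory = 1,571/2 = 785.5; holding cost = 785.5 × €38 = €29,849.00
Total = €9,705.60 + €29,849.00 = €39,554.60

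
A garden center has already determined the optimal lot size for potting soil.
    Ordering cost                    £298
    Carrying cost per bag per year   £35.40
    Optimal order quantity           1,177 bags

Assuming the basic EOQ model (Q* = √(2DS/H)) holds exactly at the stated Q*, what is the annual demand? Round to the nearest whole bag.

82,283 bags per year

EOQ relation: Q² = 2DS/H, so rearrange for the unknown.
D = Q²H / (2S) = 1,177² × 35.4 / (2 × 298) = 82,282.96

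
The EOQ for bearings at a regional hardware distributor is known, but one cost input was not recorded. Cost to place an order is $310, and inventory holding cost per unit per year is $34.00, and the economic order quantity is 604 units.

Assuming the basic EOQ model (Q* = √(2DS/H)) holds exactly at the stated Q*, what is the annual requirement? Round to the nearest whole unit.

20,006 units per year

From Q* = √(2DS/H) ⇒ Q*² = 2DS/H.
D = Q²H / (2S) = 604² × 34 / (2 × 310) = 20,006.04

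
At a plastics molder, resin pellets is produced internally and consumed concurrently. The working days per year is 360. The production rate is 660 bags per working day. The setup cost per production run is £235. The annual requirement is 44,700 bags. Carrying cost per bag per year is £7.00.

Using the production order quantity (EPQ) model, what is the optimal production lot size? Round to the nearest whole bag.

d = 44,700/360 = 124.1667 bags/day;  effective holding cost H(1 − d/p) = 7·(1 − 124.1667/660) = 5.68308
Q* = √(2DS / H_eff) = √(2·44,700·235 / 5.68308) ≈ 1,922.70

1,923 bags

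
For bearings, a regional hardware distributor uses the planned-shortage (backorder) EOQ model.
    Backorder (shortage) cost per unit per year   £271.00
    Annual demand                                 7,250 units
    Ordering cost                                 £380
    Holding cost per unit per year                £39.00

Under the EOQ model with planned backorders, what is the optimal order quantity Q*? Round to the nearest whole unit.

Q* = √(2DS/H) · √((H + b)/b)
   = √(2 × 7,250 × 380 / 39) · √((39 + 271) / 271)
   = 375.875 × 1.0695 ≈ 402.01

402 units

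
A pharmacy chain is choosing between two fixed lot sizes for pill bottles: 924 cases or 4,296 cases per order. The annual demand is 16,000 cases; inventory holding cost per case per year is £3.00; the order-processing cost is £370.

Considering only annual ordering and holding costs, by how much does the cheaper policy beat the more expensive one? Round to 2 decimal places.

Annual cost at Q: ordering D·S/Q plus holding Q·H/2.
TC(924) = (16,000/924)×370 + (924/2)×3 = £7,792.93
TC(4,296) = (16,000/4,296)×370 + (4,296/2)×3 = £7,822.03
|ΔTC| = |£7,792.93 − £7,822.03| = £29.10

£29.10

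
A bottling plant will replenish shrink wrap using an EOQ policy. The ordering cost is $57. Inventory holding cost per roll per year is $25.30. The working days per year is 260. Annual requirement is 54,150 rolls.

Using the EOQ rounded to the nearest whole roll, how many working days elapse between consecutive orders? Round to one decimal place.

2.4 days

EOQ = √(2DS/H) = √(2 × 54,150 × 57 / 25.3)
    = √(243,996.05) ≈ 493.96 → Q = 494 rolls
Cycle time = (working days × Q)/D = (260 × 494) / 54,150 = 2.372 days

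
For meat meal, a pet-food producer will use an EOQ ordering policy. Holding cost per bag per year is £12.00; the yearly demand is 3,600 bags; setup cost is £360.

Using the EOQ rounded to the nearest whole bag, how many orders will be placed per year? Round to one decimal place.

EOQ = √(2DS/H) = √(2 × 3,600 × 360 / 12)
    = √(216,000.00) ≈ 464.76 → Q = 465
Orders per year = D/Q = 3,600 / 465 = 7.742

7.7 orders per year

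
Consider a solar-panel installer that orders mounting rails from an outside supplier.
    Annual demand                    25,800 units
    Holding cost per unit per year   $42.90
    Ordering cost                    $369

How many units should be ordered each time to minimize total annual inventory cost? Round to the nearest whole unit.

Optimal lot size Q* = (2 × 25,800 × $369 / $42.9)^½ ≈ 666.21

666 units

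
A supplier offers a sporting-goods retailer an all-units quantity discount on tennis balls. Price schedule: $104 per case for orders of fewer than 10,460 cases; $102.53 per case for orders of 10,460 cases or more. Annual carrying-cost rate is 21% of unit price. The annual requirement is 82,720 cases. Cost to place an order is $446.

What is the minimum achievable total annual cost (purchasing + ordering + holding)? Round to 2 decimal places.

$8,597,417.37

H₁ = 21%×$104 = $21.8400;  H₂ = 21%×$102.53 = $21.5313
EOQ₁ = √(2×82,720×446/21.8400) = 1,838.07  (< 10,460, feasible at tier 1)
EOQ₂ = √(2×82,720×446/21.5313) = 1,851.20  (< 10,460 → use Q = 10,460 at tier-2 price)
TC(tier 1 (EOQ₁), Q≈1,838.1) = $8,643,023.39
TC(tier 2, Q≈10,460.0) = $8,597,417.37
Minimum at tier 2: $8,597,417.37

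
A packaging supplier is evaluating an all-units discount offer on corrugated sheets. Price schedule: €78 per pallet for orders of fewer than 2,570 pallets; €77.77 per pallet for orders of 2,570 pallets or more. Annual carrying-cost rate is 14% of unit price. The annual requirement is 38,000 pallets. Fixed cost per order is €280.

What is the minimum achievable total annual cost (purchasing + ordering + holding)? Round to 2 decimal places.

€2,973,390.90

H₁ = 14%×€78 = €10.9200;  H₂ = 14%×€77.77 = €10.8878
EOQ₁ = √(2×38,000×280/10.9200) = 1,395.96  (< 2,570, feasible at tier 1)
EOQ₂ = √(2×38,000×280/10.8878) = 1,398.03  (< 2,570 → use Q = 2,570 at tier-2 price)
TC(tier 1 (EOQ₁), Q≈1,396.0) = €2,979,243.94
TC(tier 2, Q≈2,570.0) = €2,973,390.90
Minimum at tier 2: €2,973,390.90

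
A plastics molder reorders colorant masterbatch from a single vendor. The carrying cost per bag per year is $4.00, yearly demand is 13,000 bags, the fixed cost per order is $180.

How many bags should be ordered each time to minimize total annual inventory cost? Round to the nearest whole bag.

Optimal lot size Q* = (2 × 13,000 × $180 / $4)^½ ≈ 1,081.67

1,082 bags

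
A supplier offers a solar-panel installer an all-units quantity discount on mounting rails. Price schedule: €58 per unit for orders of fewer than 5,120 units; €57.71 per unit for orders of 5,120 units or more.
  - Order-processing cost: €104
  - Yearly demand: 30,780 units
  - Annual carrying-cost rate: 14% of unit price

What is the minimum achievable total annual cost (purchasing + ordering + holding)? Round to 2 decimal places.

€1,792,450.14

H₁ = 14%×€58 = €8.1200;  H₂ = 14%×€57.71 = €8.0794
EOQ₁ = √(2×30,780×104/8.1200) = 887.95  (< 5,120, feasible at tier 1)
EOQ₂ = √(2×30,780×104/8.0794) = 890.18  (< 5,120 → use Q = 5,120 at tier-2 price)
TC(tier 1 (EOQ₁), Q≈887.9) = €1,792,450.14
TC(tier 2, Q≈5,120.0) = €1,797,622.28
Minimum at tier 1 (EOQ₁): €1,792,450.14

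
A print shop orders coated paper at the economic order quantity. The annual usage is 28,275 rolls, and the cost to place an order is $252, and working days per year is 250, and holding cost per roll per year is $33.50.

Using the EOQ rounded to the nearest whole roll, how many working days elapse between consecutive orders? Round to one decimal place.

5.8 days

EOQ = √(2DS/H) = √(2 × 28,275 × 252 / 33.5)
    = √(425,391.04) ≈ 652.22 → Q = 652 rolls
Days between orders = 250 / (D/Q) = 250 / 43.367 ≈ 5.765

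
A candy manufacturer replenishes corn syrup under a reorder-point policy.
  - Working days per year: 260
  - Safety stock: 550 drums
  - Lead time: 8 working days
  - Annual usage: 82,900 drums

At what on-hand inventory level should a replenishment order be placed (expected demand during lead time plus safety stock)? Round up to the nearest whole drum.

3,101 drums

Daily demand d = 82,900 / 260 = 318.846 drums/day
Demand during lead time = 318.846 × 8 = 2,550.77
Reorder point = 2,550.77 + 550 = 3,100.77 → round up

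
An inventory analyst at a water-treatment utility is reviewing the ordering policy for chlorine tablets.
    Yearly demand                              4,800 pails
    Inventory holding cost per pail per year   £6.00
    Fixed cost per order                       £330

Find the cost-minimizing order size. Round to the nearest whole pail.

Q* = √(2·D·S / H) = √(2·4,800·330 / 6) = √528,000.0 ≈ 726.64

727 pails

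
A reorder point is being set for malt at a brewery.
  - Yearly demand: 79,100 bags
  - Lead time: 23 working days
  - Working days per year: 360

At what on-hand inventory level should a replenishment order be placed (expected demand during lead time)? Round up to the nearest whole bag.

5,054 bags

Daily demand d = 79,100 / 360 = 219.722 bags/day
Demand during lead time = 219.722 × 23 = 5,053.61
Reorder point = 5,053.61 → round up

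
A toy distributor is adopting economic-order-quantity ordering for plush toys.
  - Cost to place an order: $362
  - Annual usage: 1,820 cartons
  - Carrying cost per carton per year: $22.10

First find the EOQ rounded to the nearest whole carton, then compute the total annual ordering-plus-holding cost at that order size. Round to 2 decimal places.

$5,396.36

Q* = √(2·D·S / H) = √(2·1,820·362 / 22.1) = √59,623.5 ≈ 244.18 → Q = 244 cartons
Annual ordering cost = (D/Q)·S = (1,820/244) × 362 = $2,700.16
Annual holding cost  = (Q/2)·H = (244/2) × 22.1 = $2,696.20
Total = $2,700.16 + $2,696.20 = $5,396.36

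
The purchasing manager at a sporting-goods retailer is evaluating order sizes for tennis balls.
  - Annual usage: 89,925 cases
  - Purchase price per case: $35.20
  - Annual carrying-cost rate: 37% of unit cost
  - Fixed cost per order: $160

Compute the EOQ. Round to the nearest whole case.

Carrying cost H = $35.2 × 37% = $13.0240/case/yr
EOQ = √(2DS/H) = √(2 × 89,925 × 160 / 13.024)
    = √(2,209,459.46) ≈ 1,486.43

1,486 cases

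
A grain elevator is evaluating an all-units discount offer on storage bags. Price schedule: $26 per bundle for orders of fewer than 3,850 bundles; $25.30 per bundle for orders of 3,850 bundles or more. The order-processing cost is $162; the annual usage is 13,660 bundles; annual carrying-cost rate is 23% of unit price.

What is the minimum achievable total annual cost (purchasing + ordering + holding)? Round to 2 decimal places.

$357,374.36

H₁ = 23%×$26 = $5.9800;  H₂ = 23%×$25.30 = $5.8190
EOQ₁ = √(2×13,660×162/5.9800) = 860.29  (< 3,850, feasible at tier 1)
EOQ₂ = √(2×13,660×162/5.8190) = 872.11  (< 3,850 → use Q = 3,850 at tier-2 price)
TC(tier 1 (EOQ₁), Q≈860.3) = $360,304.56
TC(tier 2, Q≈3,850.0) = $357,374.36
Minimum at tier 2: $357,374.36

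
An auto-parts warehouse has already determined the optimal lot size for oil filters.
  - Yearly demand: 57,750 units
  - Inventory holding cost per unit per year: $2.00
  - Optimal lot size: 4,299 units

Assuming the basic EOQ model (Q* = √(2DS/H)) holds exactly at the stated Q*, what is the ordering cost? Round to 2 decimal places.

$320.02

Since Q* = (2DS/H)^½, squaring gives Q*²·H = 2DS.
S = Q²H / (2D) = 4,299² × 2 / (2 × 57,750) = 320.0243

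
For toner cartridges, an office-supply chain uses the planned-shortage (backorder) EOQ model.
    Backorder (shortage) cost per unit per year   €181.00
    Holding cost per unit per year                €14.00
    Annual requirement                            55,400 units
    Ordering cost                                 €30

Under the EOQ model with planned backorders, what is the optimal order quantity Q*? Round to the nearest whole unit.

506 units

Q* = √(2DS/H) · √((H + b)/b)
   = √(2 × 55,400 × 30 / 14) · √((14 + 181) / 181)
   = 487.266 × 1.0380 ≈ 505.76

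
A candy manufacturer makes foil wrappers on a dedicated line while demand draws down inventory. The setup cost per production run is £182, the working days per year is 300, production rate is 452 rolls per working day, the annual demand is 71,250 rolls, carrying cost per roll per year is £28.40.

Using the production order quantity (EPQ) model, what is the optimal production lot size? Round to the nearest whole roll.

Daily demand d = 71,250/300 = 237.500; p = 452; 1 − d/p = 0.47456
EPQ = √(2DS / (H(1 − d/p)))
    = √(2 × 71,250 × 182 / (28.4 × 0.47456)) ≈ 1,387.20

1,387 rolls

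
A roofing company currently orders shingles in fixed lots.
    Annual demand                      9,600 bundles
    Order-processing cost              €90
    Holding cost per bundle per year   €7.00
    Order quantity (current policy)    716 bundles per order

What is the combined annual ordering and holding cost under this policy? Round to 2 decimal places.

Annual ordering cost = (D/Q)·S = (9,600/716) × 90 = €1,206.70
Annual holding cost  = (Q/2)·H = (716/2) × 7 = €2,506.00
Total = €1,206.70 + €2,506.00 = €3,712.70

€3,712.70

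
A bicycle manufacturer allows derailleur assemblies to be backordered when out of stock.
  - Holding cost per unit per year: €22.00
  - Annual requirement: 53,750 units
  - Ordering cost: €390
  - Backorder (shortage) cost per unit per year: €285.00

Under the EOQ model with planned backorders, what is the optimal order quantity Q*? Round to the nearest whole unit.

1,433 units

Q* = √(2DS/H) · √((H + b)/b)
   = √(2 × 53,750 × 390 / 22) · √((22 + 285) / 285)
   = 1,380.464 × 1.0379 ≈ 1,432.76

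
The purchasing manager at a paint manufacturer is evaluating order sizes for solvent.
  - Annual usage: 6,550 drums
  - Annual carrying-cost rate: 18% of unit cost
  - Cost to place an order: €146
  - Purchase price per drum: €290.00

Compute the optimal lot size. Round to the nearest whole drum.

191 drums

Carrying cost H = €290 × 18% = €52.2000/drum/yr
Optimal lot size Q* = (2 × 6,550 × €146 / €52.2)^½ ≈ 191.42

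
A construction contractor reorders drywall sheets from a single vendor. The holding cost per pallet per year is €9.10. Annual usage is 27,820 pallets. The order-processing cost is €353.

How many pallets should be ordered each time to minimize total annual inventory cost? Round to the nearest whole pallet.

1,469 pallets

Optimal lot size Q* = (2 × 27,820 × €353 / €9.1)^½ ≈ 1,469.13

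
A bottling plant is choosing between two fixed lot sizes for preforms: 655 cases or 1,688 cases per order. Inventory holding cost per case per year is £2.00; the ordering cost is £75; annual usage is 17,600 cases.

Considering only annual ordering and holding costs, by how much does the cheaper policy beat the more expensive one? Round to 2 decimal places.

£200.28

TC(Q) = (D/Q)S + (Q/2)H
TC(655) = (17,600/655)×75 + (655/2)×2 = £2,670.27
TC(1,688) = (17,600/1,688)×75 + (1,688/2)×2 = £2,469.99
Cheaper: Q = 1,688.  Difference = £200.28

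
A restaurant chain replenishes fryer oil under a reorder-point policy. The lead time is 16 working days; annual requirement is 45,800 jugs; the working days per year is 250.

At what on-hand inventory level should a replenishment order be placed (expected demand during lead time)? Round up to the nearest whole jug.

Daily demand d = 45,800 / 250 = 183.200 jugs/day
Demand during lead time = 183.200 × 16 = 2,931.20
Reorder point = 2,931.20 → round up

2,932 jugs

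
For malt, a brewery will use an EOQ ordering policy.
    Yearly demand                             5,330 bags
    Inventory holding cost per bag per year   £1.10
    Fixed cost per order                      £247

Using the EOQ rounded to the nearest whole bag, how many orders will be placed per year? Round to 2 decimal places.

2DS/H = 2·5,330·247/1.1 = 2,393,654.55
EOQ = √2,393,654.55 ≈ 1,547.14 → Q = 1,547
N = D/Q = 5,330/1,547 ≈ 3.445 orders/yr

3.45 orders per year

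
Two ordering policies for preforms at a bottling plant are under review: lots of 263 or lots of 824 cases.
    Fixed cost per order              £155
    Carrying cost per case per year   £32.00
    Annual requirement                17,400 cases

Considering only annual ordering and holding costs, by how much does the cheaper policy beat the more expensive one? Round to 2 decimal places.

TC(Q) = (D/Q)S + (Q/2)H
TC(263) = (17,400/263)×155 + (263/2)×32 = £14,462.75
TC(824) = (17,400/824)×155 + (824/2)×32 = £16,457.06
Lots of 263 are cheaper by £1,994.31.

£1,994.31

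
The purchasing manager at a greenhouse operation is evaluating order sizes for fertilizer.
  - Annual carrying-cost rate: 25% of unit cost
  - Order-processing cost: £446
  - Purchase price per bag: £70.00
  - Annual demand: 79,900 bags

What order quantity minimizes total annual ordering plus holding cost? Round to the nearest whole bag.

2,018 bags

H = i·C = 0.25 × £70 = £17.5000 per bag-year
Q* = √(2·D·S / H) = √(2·79,900·446 / 17.5) = √4,072,617.1 ≈ 2,018.07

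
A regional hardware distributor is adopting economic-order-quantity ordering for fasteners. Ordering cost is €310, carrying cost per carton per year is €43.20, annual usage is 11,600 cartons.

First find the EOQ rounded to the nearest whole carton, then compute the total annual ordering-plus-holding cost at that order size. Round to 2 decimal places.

EOQ = √(2DS/H) = √(2 × 11,600 × 310 / 43.2)
    = √(166,481.48) ≈ 408.02 → Q = 408 cartons
Annual ordering cost = (D/Q)·S = (11,600/408) × 310 = €8,813.73
Annual holding cost  = (Q/2)·H = (408/2) × 43.2 = €8,812.80
Total = €8,813.73 + €8,812.80 = €17,626.53

€17,626.53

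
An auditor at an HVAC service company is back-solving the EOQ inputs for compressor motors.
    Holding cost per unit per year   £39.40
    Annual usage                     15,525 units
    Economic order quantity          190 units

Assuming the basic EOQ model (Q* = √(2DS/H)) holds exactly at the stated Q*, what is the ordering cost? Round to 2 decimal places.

£45.81

From Q* = √(2DS/H) ⇒ Q*² = 2DS/H.
S = Q²H / (2D) = 190² × 39.4 / (2 × 15,525) = 45.8081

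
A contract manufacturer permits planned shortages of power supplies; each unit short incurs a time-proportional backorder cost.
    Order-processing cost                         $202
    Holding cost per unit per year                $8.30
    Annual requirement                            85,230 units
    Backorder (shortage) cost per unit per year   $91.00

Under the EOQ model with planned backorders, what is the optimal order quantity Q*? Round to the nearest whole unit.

2,128 units

Basic EOQ = √(2·85,230·202/8.3) = 2,036.798
Backorder adjustment √((H+b)/b) = √((8.3+91)/91) = 1.0446
Q* = 2,036.798 × 1.0446 ≈ 2,127.66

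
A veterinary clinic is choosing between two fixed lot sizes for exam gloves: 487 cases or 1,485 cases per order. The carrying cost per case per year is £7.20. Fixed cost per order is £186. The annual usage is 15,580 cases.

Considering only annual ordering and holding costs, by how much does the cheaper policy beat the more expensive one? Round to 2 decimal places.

TC(Q) = (D/Q)S + (Q/2)H
TC(487) = (15,580/487)×186 + (487/2)×7.2 = £7,703.67
TC(1,485) = (15,580/1,485)×186 + (1,485/2)×7.2 = £7,297.43
Cheaper: Q = 1,485.  Difference = £406.24

£406.24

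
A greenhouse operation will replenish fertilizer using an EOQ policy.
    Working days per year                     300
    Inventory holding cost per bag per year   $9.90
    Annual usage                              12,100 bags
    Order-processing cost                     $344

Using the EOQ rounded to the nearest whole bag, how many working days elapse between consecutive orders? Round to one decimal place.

Optimal lot size Q* = (2 × 12,100 × $344 / $9.9)^½ ≈ 917.00 → Q = 917 bags
T = Q/D × 300 days = 917/12,100 × 300 = 22.736 days

22.7 days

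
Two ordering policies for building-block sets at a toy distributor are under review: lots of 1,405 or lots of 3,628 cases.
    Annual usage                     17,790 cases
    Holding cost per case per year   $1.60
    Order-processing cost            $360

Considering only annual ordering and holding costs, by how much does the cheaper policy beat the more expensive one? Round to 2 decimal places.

For each Q, cost = (D/Q)·S + (Q/2)·H.
TC(1,405) = (17,790/1,405)×360 + (1,405/2)×1.6 = $5,682.29
TC(3,628) = (17,790/3,628)×360 + (3,628/2)×1.6 = $4,667.67
|ΔTC| = |$5,682.29 − $4,667.67| = $1,014.62

$1,014.62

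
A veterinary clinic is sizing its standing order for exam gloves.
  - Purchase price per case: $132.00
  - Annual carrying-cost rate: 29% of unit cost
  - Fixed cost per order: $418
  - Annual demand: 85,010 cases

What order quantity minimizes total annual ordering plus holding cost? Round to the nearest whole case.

1,363 cases

Holding cost per case per year: H = 29% × $132 = $38.2800
EOQ = √(2DS/H) = √(2 × 85,010 × 418 / 38.28)
    = √(1,856,540.23) ≈ 1,362.55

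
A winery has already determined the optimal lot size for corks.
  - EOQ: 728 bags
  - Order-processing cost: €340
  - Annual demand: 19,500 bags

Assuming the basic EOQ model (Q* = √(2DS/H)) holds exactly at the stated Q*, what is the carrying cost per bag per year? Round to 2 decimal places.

Since Q* = (2DS/H)^½, squaring gives Q*²·H = 2DS.
H = 2DS / Q² = 2 × 19,500 × 340 / 728² = 25.0196

€25.02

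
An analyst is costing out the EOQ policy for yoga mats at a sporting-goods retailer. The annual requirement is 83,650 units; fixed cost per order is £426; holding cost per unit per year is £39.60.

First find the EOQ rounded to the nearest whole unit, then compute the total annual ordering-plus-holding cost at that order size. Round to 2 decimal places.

£53,125.18

Optimal lot size Q* = (2 × 83,650 × £426 / £39.6)^½ ≈ 1,341.54 → Q = 1,342 units
Orders/yr = 83,650/1,342 = 62.332; ordering cost = 62.332 × £426 = £26,553.58
Average inventory = 1,342/2 = 671; holding cost = 671 × £39.6 = £26,571.60
Total = £26,553.58 + £26,571.60 = £53,125.18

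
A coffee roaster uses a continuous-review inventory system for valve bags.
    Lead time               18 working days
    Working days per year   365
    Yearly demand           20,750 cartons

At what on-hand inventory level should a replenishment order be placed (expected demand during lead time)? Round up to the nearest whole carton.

Daily demand d = 20,750 / 365 = 56.849 cartons/day
Demand during lead time = 56.849 × 18 = 1,023.29
Reorder point = 1,023.29 → round up

1,024 cartons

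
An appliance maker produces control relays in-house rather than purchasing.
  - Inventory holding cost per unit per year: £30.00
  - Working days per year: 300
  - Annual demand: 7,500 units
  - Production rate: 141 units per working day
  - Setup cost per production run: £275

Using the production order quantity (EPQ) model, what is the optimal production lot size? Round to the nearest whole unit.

409 units

Daily demand d = 7,500/300 = 25.000; p = 141; 1 − d/p = 0.82270
EPQ = √(2DS / (H(1 − d/p)))
    = √(2 × 7,500 × 275 / (30 × 0.82270)) ≈ 408.82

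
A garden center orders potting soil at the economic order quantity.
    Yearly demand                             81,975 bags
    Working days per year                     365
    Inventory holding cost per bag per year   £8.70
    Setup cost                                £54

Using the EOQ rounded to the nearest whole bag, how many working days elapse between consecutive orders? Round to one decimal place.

4.5 days

EOQ = √(2DS/H) = √(2 × 81,975 × 54 / 8.7)
    = √(1,017,620.69) ≈ 1,008.77 → Q = 1,009 bags
T = Q/D × 365 days = 1,009/81,975 × 365 = 4.493 days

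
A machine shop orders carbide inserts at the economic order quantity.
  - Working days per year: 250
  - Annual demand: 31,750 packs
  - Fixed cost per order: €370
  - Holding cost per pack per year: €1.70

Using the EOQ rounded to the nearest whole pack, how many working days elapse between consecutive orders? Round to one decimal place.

29.3 days

2DS/H = 2·31,750·370/1.7 = 13,820,588.24
EOQ = √13,820,588.24 ≈ 3,717.61 → Q = 3,718 packs
T = Q/D × 250 days = 3,718/31,750 × 250 = 29.276 days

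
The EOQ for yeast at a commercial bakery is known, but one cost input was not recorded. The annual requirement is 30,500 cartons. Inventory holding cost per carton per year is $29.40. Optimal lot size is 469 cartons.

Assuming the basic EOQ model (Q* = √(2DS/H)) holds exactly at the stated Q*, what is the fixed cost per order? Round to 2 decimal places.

$106.01

From Q* = √(2DS/H) ⇒ Q*² = 2DS/H.
S = Q²H / (2D) = 469² × 29.4 / (2 × 30,500) = 106.0140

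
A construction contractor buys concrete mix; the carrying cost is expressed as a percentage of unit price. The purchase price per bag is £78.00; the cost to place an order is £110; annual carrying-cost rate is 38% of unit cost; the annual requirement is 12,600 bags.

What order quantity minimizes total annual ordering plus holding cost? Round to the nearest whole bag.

306 bags

Holding cost per bag per year: H = 38% × £78 = £29.6400
Optimal lot size Q* = (2 × 12,600 × £110 / £29.64)^½ ≈ 305.81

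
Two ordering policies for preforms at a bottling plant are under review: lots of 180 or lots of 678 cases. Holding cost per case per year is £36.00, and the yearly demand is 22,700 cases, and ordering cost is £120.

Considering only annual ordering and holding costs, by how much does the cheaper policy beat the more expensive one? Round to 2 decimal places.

£2,151.63

For each Q, cost = (D/Q)·S + (Q/2)·H.
TC(180) = (22,700/180)×120 + (180/2)×36 = £18,373.33
TC(678) = (22,700/678)×120 + (678/2)×36 = £16,221.70
|ΔTC| = |£18,373.33 − £16,221.70| = £2,151.63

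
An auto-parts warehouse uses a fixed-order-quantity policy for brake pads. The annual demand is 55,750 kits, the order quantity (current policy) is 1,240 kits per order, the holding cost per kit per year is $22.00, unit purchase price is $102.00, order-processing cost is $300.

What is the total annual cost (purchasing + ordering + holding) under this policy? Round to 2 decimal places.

Orders/yr = 55,750/1,240 = 44.960; ordering cost = 44.960 × $300 = $13,487.90
Average inventory = 1,240/2 = 620; holding cost = 620 × $22 = $13,640.00
Purchase cost = D·C = 55,750 × 102 = $5,686,500.00
Total = $13,487.90 + $13,640.00 + $5,686,500.00 = $5,713,627.90

$5,713,627.90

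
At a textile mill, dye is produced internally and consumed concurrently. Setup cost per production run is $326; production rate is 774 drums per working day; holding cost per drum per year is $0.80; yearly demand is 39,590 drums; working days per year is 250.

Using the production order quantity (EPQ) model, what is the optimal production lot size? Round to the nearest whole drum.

Daily demand d = 39,590/250 = 158.360; p = 774; 1 − d/p = 0.79540
EPQ = √(2DS / (H(1 − d/p)))
    = √(2 × 39,590 × 326 / (0.8 × 0.79540)) ≈ 6,369.11

6,369 drums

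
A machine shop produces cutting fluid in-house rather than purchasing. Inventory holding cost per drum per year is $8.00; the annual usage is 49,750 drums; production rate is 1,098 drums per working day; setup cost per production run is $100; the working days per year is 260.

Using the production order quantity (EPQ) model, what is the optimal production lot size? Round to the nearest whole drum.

1,227 drums

Daily demand d = 49,750/260 = 191.346; p = 1098; 1 − d/p = 0.82573
EPQ = √(2DS / (H(1 − d/p)))
    = √(2 × 49,750 × 100 / (8 × 0.82573)) ≈ 1,227.29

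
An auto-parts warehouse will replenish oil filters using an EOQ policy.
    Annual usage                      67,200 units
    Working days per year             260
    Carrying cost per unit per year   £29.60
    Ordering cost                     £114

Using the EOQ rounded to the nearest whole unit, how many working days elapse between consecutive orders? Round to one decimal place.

Optimal lot size Q* = (2 × 67,200 × £114 / £29.6)^½ ≈ 719.46 → Q = 719 units
Days between orders = 260 / (D/Q) = 260 / 93.463 ≈ 2.782

2.8 days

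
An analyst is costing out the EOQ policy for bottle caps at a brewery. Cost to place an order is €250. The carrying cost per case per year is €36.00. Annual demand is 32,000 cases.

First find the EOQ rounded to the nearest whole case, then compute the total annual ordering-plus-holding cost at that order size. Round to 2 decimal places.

Q* = √(2·D·S / H) = √(2·32,000·250 / 36) = √444,444.4 ≈ 666.67 → Q = 667 cases
Annual ordering cost = (D/Q)·S = (32,000/667) × 250 = €11,994.00
Annual holding cost  = (Q/2)·H = (667/2) × 36 = €12,006.00
Total = €11,994.00 + €12,006.00 = €24,000.00

€24,000.00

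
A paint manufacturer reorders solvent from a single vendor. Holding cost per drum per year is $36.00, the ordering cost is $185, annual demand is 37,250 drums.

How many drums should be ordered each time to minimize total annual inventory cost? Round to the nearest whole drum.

EOQ = √(2DS/H) = √(2 × 37,250 × 185 / 36)
    = √(382,847.22) ≈ 618.75

619 drums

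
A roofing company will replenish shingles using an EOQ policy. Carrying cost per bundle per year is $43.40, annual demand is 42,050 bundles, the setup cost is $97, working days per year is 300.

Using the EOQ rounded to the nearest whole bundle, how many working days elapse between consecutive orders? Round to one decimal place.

3.1 days

Optimal lot size Q* = (2 × 42,050 × $97 / $43.4)^½ ≈ 433.55 → Q = 434 bundles
Days between orders = 300 / (D/Q) = 300 / 96.889 ≈ 3.096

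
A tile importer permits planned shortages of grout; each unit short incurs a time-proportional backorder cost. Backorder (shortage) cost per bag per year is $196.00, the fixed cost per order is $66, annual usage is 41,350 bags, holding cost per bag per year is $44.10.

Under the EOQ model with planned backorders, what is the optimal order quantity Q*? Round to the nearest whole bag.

Basic EOQ = √(2·41,350·66/44.1) = 351.808
Backorder adjustment √((H+b)/b) = √((44.1+196)/196) = 1.1068
Q* = 351.808 × 1.1068 ≈ 389.38

389 bags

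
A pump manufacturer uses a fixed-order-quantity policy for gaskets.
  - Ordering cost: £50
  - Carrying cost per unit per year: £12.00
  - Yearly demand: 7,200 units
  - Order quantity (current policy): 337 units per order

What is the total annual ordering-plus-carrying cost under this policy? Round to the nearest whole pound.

Orders/yr = 7,200/337 = 21.365; ordering cost = 21.365 × £50 = £1,068.25
Average inventory = 337/2 = 168.5; holding cost = 168.5 × £12 = £2,022.00
Total = £1,068.25 + £2,022.00 = £3,090.25

£3,090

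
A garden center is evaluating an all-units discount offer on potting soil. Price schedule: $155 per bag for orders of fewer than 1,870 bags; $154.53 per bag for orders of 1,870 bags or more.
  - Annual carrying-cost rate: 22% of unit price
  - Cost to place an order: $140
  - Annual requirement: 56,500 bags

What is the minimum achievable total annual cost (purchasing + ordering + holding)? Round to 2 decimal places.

$8,766,961.77

H₁ = 22%×$155 = $34.1000;  H₂ = 22%×$154.53 = $33.9966
EOQ₁ = √(2×56,500×140/34.1000) = 681.12  (< 1,870, feasible at tier 1)
EOQ₂ = √(2×56,500×140/33.9966) = 682.16  (< 1,870 → use Q = 1,870 at tier-2 price)
TC(tier 1 (EOQ₁), Q≈681.1) = $8,780,726.32
TC(tier 2, Q≈1,870.0) = $8,766,961.77
Minimum at tier 2: $8,766,961.77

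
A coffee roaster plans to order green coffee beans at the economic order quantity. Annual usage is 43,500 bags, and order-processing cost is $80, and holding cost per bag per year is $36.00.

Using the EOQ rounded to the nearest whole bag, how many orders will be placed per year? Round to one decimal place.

Optimal lot size Q* = (2 × 43,500 × $80 / $36)^½ ≈ 439.70 → Q = 440
Orders per year = D/Q = 43,500 / 440 = 98.864

98.9 orders per year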